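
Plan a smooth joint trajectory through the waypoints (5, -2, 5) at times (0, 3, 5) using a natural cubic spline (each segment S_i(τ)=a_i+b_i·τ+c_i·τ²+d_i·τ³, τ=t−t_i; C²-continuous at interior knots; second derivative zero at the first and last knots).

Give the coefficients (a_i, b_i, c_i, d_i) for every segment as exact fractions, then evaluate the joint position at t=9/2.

Δ: Δ0=-7/3, Δ1=7/2
row 1: diag=10, rhs=35; c'=1/5, d'=7/2
back: M1=7/2
M: M0=0, M1=7/2, M2=0
seg 0: a=5, c=M0/2=0, d=(M1−M0)/(6·3)=7/36, b=Δ0−h0·(2M0+M1)/6=-49/12
seg 1: a=-2, c=M1/2=7/4, d=(M2−M1)/(6·2)=-7/24, b=Δ1−h1·(2M1+M2)/6=7/6
t_q=9/2 → seg 1, τ=3/2; S=-2+7/6·τ+7/4·τ²+-7/24·τ³=173/64

  seg 0: a=5 b=-49/12 c=0 d=7/36
  seg 1: a=-2 b=7/6 c=7/4 d=-7/24
S(9/2) = 173/64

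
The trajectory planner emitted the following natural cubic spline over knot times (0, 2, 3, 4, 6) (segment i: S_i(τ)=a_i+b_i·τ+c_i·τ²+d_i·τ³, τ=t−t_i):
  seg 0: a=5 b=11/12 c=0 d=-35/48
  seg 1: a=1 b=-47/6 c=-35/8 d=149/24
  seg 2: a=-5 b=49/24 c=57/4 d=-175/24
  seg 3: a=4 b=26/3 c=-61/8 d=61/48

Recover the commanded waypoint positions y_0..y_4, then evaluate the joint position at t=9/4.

y_0 = S_0(0) = a_0 = 5
y_1 = S_1(0) = a_1 = 1
y_2 = S_2(0) = a_2 = -5
y_3 = S_3(0) = a_3 = 4
y_4 = S_3(2) = 1
t_q=9/4 is in segment 1 (τ=1/4); S_1(τ)=-581/512

y_0=5 y_1=1 y_2=-5 y_3=4 y_4=1
S(9/4) = -581/512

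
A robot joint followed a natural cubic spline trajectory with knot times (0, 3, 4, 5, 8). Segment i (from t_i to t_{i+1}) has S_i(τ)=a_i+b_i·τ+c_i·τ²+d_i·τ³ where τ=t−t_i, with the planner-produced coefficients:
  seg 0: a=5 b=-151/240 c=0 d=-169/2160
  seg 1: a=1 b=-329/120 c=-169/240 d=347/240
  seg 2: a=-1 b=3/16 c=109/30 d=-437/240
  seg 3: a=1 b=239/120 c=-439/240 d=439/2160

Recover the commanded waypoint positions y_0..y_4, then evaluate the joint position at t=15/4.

y_0=5 y_1=1 y_2=-1 y_3=1 y_4=-4
S(15/4) = -4313/5120

y_0 = S_0(0) = a_0 = 5
y_1 = S_1(0) = a_1 = 1
y_2 = S_2(0) = a_2 = -1
y_3 = S_3(0) = a_3 = 1
y_4 = S_3(3) = -4
t_q=15/4 is in segment 1 (τ=3/4); S_1(τ)=-4313/5120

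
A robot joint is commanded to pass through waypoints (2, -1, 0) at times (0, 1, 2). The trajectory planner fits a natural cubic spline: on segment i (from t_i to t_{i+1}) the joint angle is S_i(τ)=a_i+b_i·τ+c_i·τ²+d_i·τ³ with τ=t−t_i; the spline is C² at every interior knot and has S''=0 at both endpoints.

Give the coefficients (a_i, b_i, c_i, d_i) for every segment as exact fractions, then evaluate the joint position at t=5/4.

Δ: Δ0=-3, Δ1=1
row 1: diag=4, rhs=24; c'=1/4, d'=6
back: M1=6
M: M0=0, M1=6, M2=0
seg 0: a=2, c=M0/2=0, d=(M1−M0)/(6·1)=1, b=Δ0−h0·(2M0+M1)/6=-4
seg 1: a=-1, c=M1/2=3, d=(M2−M1)/(6·1)=-1, b=Δ1−h1·(2M1+M2)/6=-1
t_q=5/4 → seg 1, τ=1/4; S=-1+-1·τ+3·τ²+-1·τ³=-69/64

  seg 0: a=2 b=-4 c=0 d=1
  seg 1: a=-1 b=-1 c=3 d=-1
S(5/4) = -69/64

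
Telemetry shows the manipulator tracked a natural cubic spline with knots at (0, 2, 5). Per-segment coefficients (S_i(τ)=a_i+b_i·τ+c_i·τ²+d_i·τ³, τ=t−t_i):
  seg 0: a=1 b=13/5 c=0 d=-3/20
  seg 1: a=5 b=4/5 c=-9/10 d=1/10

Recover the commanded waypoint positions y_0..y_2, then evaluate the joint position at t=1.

y_0=1 y_1=5 y_2=2
S(1) = 69/20

y_0 = S_0(0) = a_0 = 1
y_1 = S_1(0) = a_1 = 5
y_2 = S_1(3) = 2
t_q=1 is in segment 0 (τ=1); S_0(τ)=69/20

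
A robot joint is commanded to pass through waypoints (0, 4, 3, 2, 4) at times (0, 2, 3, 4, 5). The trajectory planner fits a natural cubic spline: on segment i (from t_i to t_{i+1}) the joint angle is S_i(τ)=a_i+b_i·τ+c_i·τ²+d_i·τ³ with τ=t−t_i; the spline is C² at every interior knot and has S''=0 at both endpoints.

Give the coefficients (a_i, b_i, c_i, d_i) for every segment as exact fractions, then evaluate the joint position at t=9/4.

  seg 0: a=0 b=128/43 c=0 d=-21/86
  seg 1: a=4 b=2/43 c=-63/43 d=18/43
  seg 2: a=3 b=-70/43 c=-9/43 d=36/43
  seg 3: a=2 b=20/43 c=99/43 d=-33/43
S(9/4) = 5403/1376

Δ: Δ0=2, Δ1=-1, Δ2=-1, Δ3=2
row 1: diag=6, rhs=-18; c'=1/6, d'=-3
row 2: denom=4−1·1/6=23/6; d'=(0−1·-3)/(23/6)=18/23
row 3: denom=4−1·6/23=86/23; d'=(18−1·18/23)/(86/23)=198/43
back: M3=198/43
back: M2=18/23−6/23·198/43=-18/43
back: M1=-3−1/6·-18/43=-126/43
M: M0=0, M1=-126/43, M2=-18/43, M3=198/43, M4=0
seg 0: a=0, c=M0/2=0, d=(M1−M0)/(6·2)=-21/86, b=Δ0−h0·(2M0+M1)/6=128/43
seg 1: a=4, c=M1/2=-63/43, d=(M2−M1)/(6·1)=18/43, b=Δ1−h1·(2M1+M2)/6=2/43
seg 2: a=3, c=M2/2=-9/43, d=(M3−M2)/(6·1)=36/43, b=Δ2−h2·(2M2+M3)/6=-70/43
seg 3: a=2, c=M3/2=99/43, d=(M4−M3)/(6·1)=-33/43, b=Δ3−h3·(2M3+M4)/6=20/43
t_q=9/4 → seg 1, τ=1/4; S=4+2/43·τ+-63/43·τ²+18/43·τ³=5403/1376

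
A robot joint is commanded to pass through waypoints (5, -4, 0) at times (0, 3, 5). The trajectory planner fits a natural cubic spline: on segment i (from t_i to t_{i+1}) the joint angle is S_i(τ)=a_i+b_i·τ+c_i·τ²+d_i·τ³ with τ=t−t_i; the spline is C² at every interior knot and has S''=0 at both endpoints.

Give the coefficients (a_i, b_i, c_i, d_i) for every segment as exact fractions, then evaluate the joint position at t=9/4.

Δ: Δ0=-3, Δ1=2
row 1: diag=10, rhs=30; c'=1/5, d'=3
back: M1=3
M: M0=0, M1=3, M2=0
seg 0: a=5, c=M0/2=0, d=(M1−M0)/(6·3)=1/6, b=Δ0−h0·(2M0+M1)/6=-9/2
seg 1: a=-4, c=M1/2=3/2, d=(M2−M1)/(6·2)=-1/4, b=Δ1−h1·(2M1+M2)/6=0
t_q=9/4 → seg 0, τ=9/4; S=5+-9/2·τ+0·τ²+1/6·τ³=-413/128

  seg 0: a=5 b=-9/2 c=0 d=1/6
  seg 1: a=-4 b=0 c=3/2 d=-1/4
S(9/4) = -413/128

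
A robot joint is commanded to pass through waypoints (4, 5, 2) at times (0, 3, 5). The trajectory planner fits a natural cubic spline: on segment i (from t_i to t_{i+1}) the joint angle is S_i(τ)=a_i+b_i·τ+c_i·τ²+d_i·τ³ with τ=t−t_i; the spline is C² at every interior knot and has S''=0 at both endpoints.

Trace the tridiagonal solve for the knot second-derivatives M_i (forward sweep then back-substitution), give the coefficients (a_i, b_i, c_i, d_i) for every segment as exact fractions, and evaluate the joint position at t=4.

Δ: Δ0=1/3, Δ1=-3/2
row 1: diag=10, rhs=-11; c'=1/5, d'=-11/10
back: M1=-11/10
M: M0=0, M1=-11/10, M2=0
seg 0: a=4, c=M0/2=0, d=(M1−M0)/(6·3)=-11/180, b=Δ0−h0·(2M0+M1)/6=53/60
seg 1: a=5, c=M1/2=-11/20, d=(M2−M1)/(6·2)=11/120, b=Δ1−h1·(2M1+M2)/6=-23/30
t_q=4 → seg 1, τ=1; S=5+-23/30·τ+-11/20·τ²+11/120·τ³=151/40

  seg 0: a=4 b=53/60 c=0 d=-11/180
  seg 1: a=5 b=-23/30 c=-11/20 d=11/120
S(4) = 151/40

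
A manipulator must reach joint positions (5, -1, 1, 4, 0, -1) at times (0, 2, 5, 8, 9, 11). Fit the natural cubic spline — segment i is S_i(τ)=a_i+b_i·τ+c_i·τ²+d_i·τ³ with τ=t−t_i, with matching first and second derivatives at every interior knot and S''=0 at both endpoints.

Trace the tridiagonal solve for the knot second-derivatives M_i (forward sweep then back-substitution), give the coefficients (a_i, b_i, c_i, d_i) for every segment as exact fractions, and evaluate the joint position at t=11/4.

  seg 0: a=5 b=-17074/4677 c=0 d=3043/18708
  seg 1: a=-1 b=-7945/4677 c=3043/3118 d=-5261/84186
  seg 2: a=1 b=23101/9354 c=1934/4677 d=-25351/84186
  seg 3: a=4 b=-14872/4677 c=-7161/3118 d=13811/9354
  seg 4: a=0 b=-31277/9354 c=3325/1559 d=-3325/9354
S(11/4) = -349505/199552

Δ: Δ0=-3, Δ1=2/3, Δ2=1, Δ3=-4, Δ4=-1/2
row 1: diag=10, rhs=22; c'=3/10, d'=11/5
row 2: denom=12−3·3/10=111/10; d'=(2−3·11/5)/(111/10)=-46/111
row 3: denom=8−3·10/37=266/37; d'=(-30−3·-46/111)/(266/37)=-4
row 4: denom=6−1·37/266=1559/266; d'=(21−1·-4)/(1559/266)=6650/1559
back: M4=6650/1559
back: M3=-4−37/266·6650/1559=-7161/1559
back: M2=-46/111−10/37·-7161/1559=3868/4677
back: M1=11/5−3/10·3868/4677=3043/1559
M: M0=0, M1=3043/1559, M2=3868/4677, M3=-7161/1559, M4=6650/1559, M5=0
seg 0: a=5, c=M0/2=0, d=(M1−M0)/(6·2)=3043/18708, b=Δ0−h0·(2M0+M1)/6=-17074/4677
seg 1: a=-1, c=M1/2=3043/3118, d=(M2−M1)/(6·3)=-5261/84186, b=Δ1−h1·(2M1+M2)/6=-7945/4677
seg 2: a=1, c=M2/2=1934/4677, d=(M3−M2)/(6·3)=-25351/84186, b=Δ2−h2·(2M2+M3)/6=23101/9354
seg 3: a=4, c=M3/2=-7161/3118, d=(M4−M3)/(6·1)=13811/9354, b=Δ3−h3·(2M3+M4)/6=-14872/4677
seg 4: a=0, c=M4/2=3325/1559, d=(M5−M4)/(6·2)=-3325/9354, b=Δ4−h4·(2M4+M5)/6=-31277/9354
t_q=11/4 → seg 1, τ=3/4; S=-1+-7945/4677·τ+3043/3118·τ²+-5261/84186·τ³=-349505/199552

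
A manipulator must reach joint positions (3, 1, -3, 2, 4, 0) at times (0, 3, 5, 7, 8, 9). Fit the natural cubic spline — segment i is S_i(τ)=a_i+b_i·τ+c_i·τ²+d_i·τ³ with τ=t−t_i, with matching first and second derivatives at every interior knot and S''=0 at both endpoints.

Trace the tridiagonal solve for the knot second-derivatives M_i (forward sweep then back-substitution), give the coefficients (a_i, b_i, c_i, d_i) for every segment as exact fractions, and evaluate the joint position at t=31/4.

  seg 0: a=3 b=559/4764 c=0 d=-415/4764
  seg 1: a=1 b=-5323/2382 c=-1245/1588 d=2147/4764
  seg 2: a=-3 b=89/2382 c=3049/1588 d=-3281/9528
  seg 3: a=2 b=4270/1191 c=-58/397 d=-1714/1191
  seg 4: a=4 b=-1220/1191 c=-1772/397 d=1772/1191
S(31/4) = 50811/12704

Δ: Δ0=-2/3, Δ1=-2, Δ2=5/2, Δ3=2, Δ4=-4
row 1: diag=10, rhs=-8; c'=1/5, d'=-4/5
row 2: denom=8−2·1/5=38/5; d'=(27−2·-4/5)/(38/5)=143/38
row 3: denom=6−2·5/19=104/19; d'=(-3−2·143/38)/(104/19)=-25/13
row 4: denom=4−1·19/104=397/104; d'=(-36−1·-25/13)/(397/104)=-3544/397
back: M4=-3544/397
back: M3=-25/13−19/104·-3544/397=-116/397
back: M2=143/38−5/19·-116/397=3049/794
back: M1=-4/5−1/5·3049/794=-1245/794
M: M0=0, M1=-1245/794, M2=3049/794, M3=-116/397, M4=-3544/397, M5=0
seg 0: a=3, c=M0/2=0, d=(M1−M0)/(6·3)=-415/4764, b=Δ0−h0·(2M0+M1)/6=559/4764
seg 1: a=1, c=M1/2=-1245/1588, d=(M2−M1)/(6·2)=2147/4764, b=Δ1−h1·(2M1+M2)/6=-5323/2382
seg 2: a=-3, c=M2/2=3049/1588, d=(M3−M2)/(6·2)=-3281/9528, b=Δ2−h2·(2M2+M3)/6=89/2382
seg 3: a=2, c=M3/2=-58/397, d=(M4−M3)/(6·1)=-1714/1191, b=Δ3−h3·(2M3+M4)/6=4270/1191
seg 4: a=4, c=M4/2=-1772/397, d=(M5−M4)/(6·1)=1772/1191, b=Δ4−h4·(2M4+M5)/6=-1220/1191
t_q=31/4 → seg 3, τ=3/4; S=2+4270/1191·τ+-58/397·τ²+-1714/1191·τ³=50811/12704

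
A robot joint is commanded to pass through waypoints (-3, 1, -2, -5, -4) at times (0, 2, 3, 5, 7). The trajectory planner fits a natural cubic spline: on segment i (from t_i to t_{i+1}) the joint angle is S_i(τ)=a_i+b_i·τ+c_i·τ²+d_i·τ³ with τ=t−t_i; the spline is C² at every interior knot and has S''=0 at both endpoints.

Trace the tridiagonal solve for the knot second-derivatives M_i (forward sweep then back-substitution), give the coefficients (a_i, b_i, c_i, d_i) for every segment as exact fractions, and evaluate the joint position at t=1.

  seg 0: a=-3 b=121/32 c=0 d=-57/128
  seg 1: a=1 b=-25/16 c=-171/64 d=79/64
  seg 2: a=-2 b=-205/64 c=33/32 d=-23/256
  seg 3: a=-5 b=-5/32 c=63/128 d=-21/256
S(1) = 43/128

Δ: Δ0=2, Δ1=-3, Δ2=-3/2, Δ3=1/2
row 1: diag=6, rhs=-30; c'=1/6, d'=-5
row 2: denom=6−1·1/6=35/6; d'=(9−1·-5)/(35/6)=12/5
row 3: denom=8−2·12/35=256/35; d'=(12−2·12/5)/(256/35)=63/64
back: M3=63/64
back: M2=12/5−12/35·63/64=33/16
back: M1=-5−1/6·33/16=-171/32
M: M0=0, M1=-171/32, M2=33/16, M3=63/64, M4=0
seg 0: a=-3, c=M0/2=0, d=(M1−M0)/(6·2)=-57/128, b=Δ0−h0·(2M0+M1)/6=121/32
seg 1: a=1, c=M1/2=-171/64, d=(M2−M1)/(6·1)=79/64, b=Δ1−h1·(2M1+M2)/6=-25/16
seg 2: a=-2, c=M2/2=33/32, d=(M3−M2)/(6·2)=-23/256, b=Δ2−h2·(2M2+M3)/6=-205/64
seg 3: a=-5, c=M3/2=63/128, d=(M4−M3)/(6·2)=-21/256, b=Δ3−h3·(2M3+M4)/6=-5/32
t_q=1 → seg 0, τ=1; S=-3+121/32·τ+0·τ²+-57/128·τ³=43/128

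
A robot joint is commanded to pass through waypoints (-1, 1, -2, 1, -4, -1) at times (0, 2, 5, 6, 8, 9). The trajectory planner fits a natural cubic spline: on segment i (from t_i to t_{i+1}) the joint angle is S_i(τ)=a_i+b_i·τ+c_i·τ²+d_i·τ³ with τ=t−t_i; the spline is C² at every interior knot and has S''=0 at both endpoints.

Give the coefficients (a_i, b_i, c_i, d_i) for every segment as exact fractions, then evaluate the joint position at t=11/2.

  seg 0: a=-1 b=1061/553 c=0 d=-127/553
  seg 1: a=1 b=-463/553 c=-762/553 d=244/553
  seg 2: a=-2 b=1553/553 c=1434/553 d=-1328/553
  seg 3: a=1 b=437/553 c=-2550/553 d=6561/4424
  seg 4: a=-4 b=157/1106 c=9483/2212 d=-3161/2212
S(11/2) = -137/553

Δ: Δ0=1, Δ1=-1, Δ2=3, Δ3=-5/2, Δ4=3
row 1: diag=10, rhs=-12; c'=3/10, d'=-6/5
row 2: denom=8−3·3/10=71/10; d'=(24−3·-6/5)/(71/10)=276/71
row 3: denom=6−1·10/71=416/71; d'=(-33−1·276/71)/(416/71)=-2619/416
row 4: denom=6−2·71/208=553/104; d'=(33−2·-2619/416)/(553/104)=9483/1106
back: M4=9483/1106
back: M3=-2619/416−71/208·9483/1106=-5100/553
back: M2=276/71−10/71·-5100/553=2868/553
back: M1=-6/5−3/10·2868/553=-1524/553
M: M0=0, M1=-1524/553, M2=2868/553, M3=-5100/553, M4=9483/1106, M5=0
seg 0: a=-1, c=M0/2=0, d=(M1−M0)/(6·2)=-127/553, b=Δ0−h0·(2M0+M1)/6=1061/553
seg 1: a=1, c=M1/2=-762/553, d=(M2−M1)/(6·3)=244/553, b=Δ1−h1·(2M1+M2)/6=-463/553
seg 2: a=-2, c=M2/2=1434/553, d=(M3−M2)/(6·1)=-1328/553, b=Δ2−h2·(2M2+M3)/6=1553/553
seg 3: a=1, c=M3/2=-2550/553, d=(M4−M3)/(6·2)=6561/4424, b=Δ3−h3·(2M3+M4)/6=437/553
seg 4: a=-4, c=M4/2=9483/2212, d=(M5−M4)/(6·1)=-3161/2212, b=Δ4−h4·(2M4+M5)/6=157/1106
t_q=11/2 → seg 2, τ=1/2; S=-2+1553/553·τ+1434/553·τ²+-1328/553·τ³=-137/553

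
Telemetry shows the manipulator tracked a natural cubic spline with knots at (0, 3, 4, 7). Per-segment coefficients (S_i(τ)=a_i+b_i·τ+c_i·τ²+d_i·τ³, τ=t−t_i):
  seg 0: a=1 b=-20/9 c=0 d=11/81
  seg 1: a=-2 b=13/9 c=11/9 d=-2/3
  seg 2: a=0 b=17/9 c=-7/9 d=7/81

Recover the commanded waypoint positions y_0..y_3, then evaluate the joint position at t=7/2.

y_0=1 y_1=-2 y_2=0 y_3=1
S(7/2) = -19/18

y_0 = S_0(0) = a_0 = 1
y_1 = S_1(0) = a_1 = -2
y_2 = S_2(0) = a_2 = 0
y_3 = S_2(3) = 1
t_q=7/2 is in segment 1 (τ=1/2); S_1(τ)=-19/18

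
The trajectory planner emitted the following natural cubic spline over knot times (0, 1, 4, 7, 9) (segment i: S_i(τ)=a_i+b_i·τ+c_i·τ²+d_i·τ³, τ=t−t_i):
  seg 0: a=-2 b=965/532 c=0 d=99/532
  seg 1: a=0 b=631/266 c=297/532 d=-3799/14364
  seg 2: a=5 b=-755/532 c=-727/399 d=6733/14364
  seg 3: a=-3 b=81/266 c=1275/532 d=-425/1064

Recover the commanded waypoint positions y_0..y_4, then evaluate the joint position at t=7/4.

y_0=-2 y_1=0 y_2=5 y_3=-3 y_4=4
S(7/4) = 3551/1792

y_0 = S_0(0) = a_0 = -2
y_1 = S_1(0) = a_1 = 0
y_2 = S_2(0) = a_2 = 5
y_3 = S_3(0) = a_3 = -3
y_4 = S_3(2) = 4
t_q=7/4 is in segment 1 (τ=3/4); S_1(τ)=3551/1792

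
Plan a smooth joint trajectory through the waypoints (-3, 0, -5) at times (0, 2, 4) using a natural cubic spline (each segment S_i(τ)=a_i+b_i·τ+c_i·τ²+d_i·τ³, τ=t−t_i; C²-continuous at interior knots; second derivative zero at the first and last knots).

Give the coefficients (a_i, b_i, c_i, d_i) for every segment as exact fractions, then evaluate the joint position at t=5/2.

Δ: Δ0=3/2, Δ1=-5/2
row 1: diag=8, rhs=-24; c'=1/4, d'=-3
back: M1=-3
M: M0=0, M1=-3, M2=0
seg 0: a=-3, c=M0/2=0, d=(M1−M0)/(6·2)=-1/4, b=Δ0−h0·(2M0+M1)/6=5/2
seg 1: a=0, c=M1/2=-3/2, d=(M2−M1)/(6·2)=1/4, b=Δ1−h1·(2M1+M2)/6=-1/2
t_q=5/2 → seg 1, τ=1/2; S=0+-1/2·τ+-3/2·τ²+1/4·τ³=-19/32

  seg 0: a=-3 b=5/2 c=0 d=-1/4
  seg 1: a=0 b=-1/2 c=-3/2 d=1/4
S(5/2) = -19/32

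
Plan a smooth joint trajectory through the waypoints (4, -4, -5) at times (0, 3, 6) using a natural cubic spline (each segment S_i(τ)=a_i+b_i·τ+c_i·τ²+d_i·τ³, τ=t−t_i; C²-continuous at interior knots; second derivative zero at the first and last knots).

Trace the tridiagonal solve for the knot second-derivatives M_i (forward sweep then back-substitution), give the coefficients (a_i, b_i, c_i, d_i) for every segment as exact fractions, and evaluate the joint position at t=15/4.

Δ: Δ0=-8/3, Δ1=-1/3
row 1: diag=12, rhs=14; c'=1/4, d'=7/6
back: M1=7/6
M: M0=0, M1=7/6, M2=0
seg 0: a=4, c=M0/2=0, d=(M1−M0)/(6·3)=7/108, b=Δ0−h0·(2M0+M1)/6=-13/4
seg 1: a=-4, c=M1/2=7/12, d=(M2−M1)/(6·3)=-7/108, b=Δ1−h1·(2M1+M2)/6=-3/2
t_q=15/4 → seg 1, τ=3/4; S=-4+-3/2·τ+7/12·τ²+-7/108·τ³=-1235/256

  seg 0: a=4 b=-13/4 c=0 d=7/108
  seg 1: a=-4 b=-3/2 c=7/12 d=-7/108
S(15/4) = -1235/256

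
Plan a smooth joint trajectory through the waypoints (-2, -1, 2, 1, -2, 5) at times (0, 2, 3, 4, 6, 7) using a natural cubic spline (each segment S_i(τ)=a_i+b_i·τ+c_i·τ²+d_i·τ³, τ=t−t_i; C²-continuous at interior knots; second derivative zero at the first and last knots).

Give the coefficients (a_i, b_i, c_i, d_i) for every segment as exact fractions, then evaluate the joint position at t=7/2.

  seg 0: a=-2 b=-17/25 c=0 d=59/200
  seg 1: a=-1 b=143/50 c=177/100 d=-163/100
  seg 2: a=2 b=151/100 c=-78/25 d=61/100
  seg 3: a=1 b=-29/10 c=-129/100 d=199/200
  seg 4: a=-2 b=97/25 c=117/25 d=-39/25
S(7/2) = 1641/800

Δ: Δ0=1/2, Δ1=3, Δ2=-1, Δ3=-3/2, Δ4=7
row 1: diag=6, rhs=15; c'=1/6, d'=5/2
row 2: denom=4−1·1/6=23/6; d'=(-24−1·5/2)/(23/6)=-159/23
row 3: denom=6−1·6/23=132/23; d'=(-3−1·-159/23)/(132/23)=15/22
row 4: denom=6−2·23/66=175/33; d'=(51−2·15/22)/(175/33)=234/25
back: M4=234/25
back: M3=15/22−23/66·234/25=-129/50
back: M2=-159/23−6/23·-129/50=-156/25
back: M1=5/2−1/6·-156/25=177/50
M: M0=0, M1=177/50, M2=-156/25, M3=-129/50, M4=234/25, M5=0
seg 0: a=-2, c=M0/2=0, d=(M1−M0)/(6·2)=59/200, b=Δ0−h0·(2M0+M1)/6=-17/25
seg 1: a=-1, c=M1/2=177/100, d=(M2−M1)/(6·1)=-163/100, b=Δ1−h1·(2M1+M2)/6=143/50
seg 2: a=2, c=M2/2=-78/25, d=(M3−M2)/(6·1)=61/100, b=Δ2−h2·(2M2+M3)/6=151/100
seg 3: a=1, c=M3/2=-129/100, d=(M4−M3)/(6·2)=199/200, b=Δ3−h3·(2M3+M4)/6=-29/10
seg 4: a=-2, c=M4/2=117/25, d=(M5−M4)/(6·1)=-39/25, b=Δ4−h4·(2M4+M5)/6=97/25
t_q=7/2 → seg 2, τ=1/2; S=2+151/100·τ+-78/25·τ²+61/100·τ³=1641/800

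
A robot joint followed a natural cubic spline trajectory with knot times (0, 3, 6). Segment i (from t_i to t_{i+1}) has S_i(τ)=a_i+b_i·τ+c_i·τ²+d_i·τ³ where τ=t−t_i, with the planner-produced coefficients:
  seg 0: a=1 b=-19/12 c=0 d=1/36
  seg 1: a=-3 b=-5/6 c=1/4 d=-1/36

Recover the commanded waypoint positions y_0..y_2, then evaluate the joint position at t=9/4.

y_0=1 y_1=-3 y_2=-4
S(9/4) = -575/256

y_0 = S_0(0) = a_0 = 1
y_1 = S_1(0) = a_1 = -3
y_2 = S_1(3) = -4
t_q=9/4 is in segment 0 (τ=9/4); S_0(τ)=-575/256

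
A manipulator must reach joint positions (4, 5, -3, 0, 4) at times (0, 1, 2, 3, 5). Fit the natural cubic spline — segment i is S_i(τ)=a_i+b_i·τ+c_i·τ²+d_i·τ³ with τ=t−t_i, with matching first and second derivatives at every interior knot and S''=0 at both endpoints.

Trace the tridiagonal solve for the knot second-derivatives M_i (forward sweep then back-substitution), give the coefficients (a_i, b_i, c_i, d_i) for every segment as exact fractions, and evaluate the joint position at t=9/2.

Δ: Δ0=1, Δ1=-8, Δ2=3, Δ3=2
row 1: diag=4, rhs=-54; c'=1/4, d'=-27/2
row 2: denom=4−1·1/4=15/4; d'=(66−1·-27/2)/(15/4)=106/5
row 3: denom=6−1·4/15=86/15; d'=(-6−1·106/5)/(86/15)=-204/43
back: M3=-204/43
back: M2=106/5−4/15·-204/43=966/43
back: M1=-27/2−1/4·966/43=-822/43
M: M0=0, M1=-822/43, M2=966/43, M3=-204/43, M4=0
seg 0: a=4, c=M0/2=0, d=(M1−M0)/(6·1)=-137/43, b=Δ0−h0·(2M0+M1)/6=180/43
seg 1: a=5, c=M1/2=-411/43, d=(M2−M1)/(6·1)=298/43, b=Δ1−h1·(2M1+M2)/6=-231/43
seg 2: a=-3, c=M2/2=483/43, d=(M3−M2)/(6·1)=-195/43, b=Δ2−h2·(2M2+M3)/6=-159/43
seg 3: a=0, c=M3/2=-102/43, d=(M4−M3)/(6·2)=17/43, b=Δ3−h3·(2M3+M4)/6=222/43
t_q=9/2 → seg 3, τ=3/2; S=0+222/43·τ+-102/43·τ²+17/43·τ³=1287/344

  seg 0: a=4 b=180/43 c=0 d=-137/43
  seg 1: a=5 b=-231/43 c=-411/43 d=298/43
  seg 2: a=-3 b=-159/43 c=483/43 d=-195/43
  seg 3: a=0 b=222/43 c=-102/43 d=17/43
S(9/2) = 1287/344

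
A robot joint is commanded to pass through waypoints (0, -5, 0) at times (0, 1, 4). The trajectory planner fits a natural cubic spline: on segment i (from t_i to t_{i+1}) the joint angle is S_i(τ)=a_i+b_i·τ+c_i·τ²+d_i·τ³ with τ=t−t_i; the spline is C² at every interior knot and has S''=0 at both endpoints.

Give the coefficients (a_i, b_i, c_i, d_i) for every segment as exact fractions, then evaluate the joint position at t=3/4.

  seg 0: a=0 b=-35/6 c=0 d=5/6
  seg 1: a=-5 b=-10/3 c=5/2 d=-5/18
S(3/4) = -515/128

Δ: Δ0=-5, Δ1=5/3
row 1: diag=8, rhs=40; c'=3/8, d'=5
back: M1=5
M: M0=0, M1=5, M2=0
seg 0: a=0, c=M0/2=0, d=(M1−M0)/(6·1)=5/6, b=Δ0−h0·(2M0+M1)/6=-35/6
seg 1: a=-5, c=M1/2=5/2, d=(M2−M1)/(6·3)=-5/18, b=Δ1−h1·(2M1+M2)/6=-10/3
t_q=3/4 → seg 0, τ=3/4; S=0+-35/6·τ+0·τ²+5/6·τ³=-515/128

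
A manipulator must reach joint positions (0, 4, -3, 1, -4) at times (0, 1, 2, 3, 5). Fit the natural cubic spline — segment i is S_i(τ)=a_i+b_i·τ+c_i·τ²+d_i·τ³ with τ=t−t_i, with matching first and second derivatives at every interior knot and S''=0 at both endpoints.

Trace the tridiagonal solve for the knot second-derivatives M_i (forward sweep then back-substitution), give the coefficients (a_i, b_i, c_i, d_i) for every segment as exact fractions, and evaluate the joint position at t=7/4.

  seg 0: a=0 b=1339/172 c=0 d=-651/172
  seg 1: a=4 b=-307/86 c=-1953/172 d=1363/172
  seg 2: a=-3 b=-431/172 c=534/43 d=-1017/172
  seg 3: a=1 b=395/86 c=-915/172 d=305/344
S(7/4) = -18947/11008

Δ: Δ0=4, Δ1=-7, Δ2=4, Δ3=-5/2
row 1: diag=4, rhs=-66; c'=1/4, d'=-33/2
row 2: denom=4−1·1/4=15/4; d'=(66−1·-33/2)/(15/4)=22
row 3: denom=6−1·4/15=86/15; d'=(-39−1·22)/(86/15)=-915/86
back: M3=-915/86
back: M2=22−4/15·-915/86=1068/43
back: M1=-33/2−1/4·1068/43=-1953/86
M: M0=0, M1=-1953/86, M2=1068/43, M3=-915/86, M4=0
seg 0: a=0, c=M0/2=0, d=(M1−M0)/(6·1)=-651/172, b=Δ0−h0·(2M0+M1)/6=1339/172
seg 1: a=4, c=M1/2=-1953/172, d=(M2−M1)/(6·1)=1363/172, b=Δ1−h1·(2M1+M2)/6=-307/86
seg 2: a=-3, c=M2/2=534/43, d=(M3−M2)/(6·1)=-1017/172, b=Δ2−h2·(2M2+M3)/6=-431/172
seg 3: a=1, c=M3/2=-915/172, d=(M4−M3)/(6·2)=305/344, b=Δ3−h3·(2M3+M4)/6=395/86
t_q=7/4 → seg 1, τ=3/4; S=4+-307/86·τ+-1953/172·τ²+1363/172·τ³=-18947/11008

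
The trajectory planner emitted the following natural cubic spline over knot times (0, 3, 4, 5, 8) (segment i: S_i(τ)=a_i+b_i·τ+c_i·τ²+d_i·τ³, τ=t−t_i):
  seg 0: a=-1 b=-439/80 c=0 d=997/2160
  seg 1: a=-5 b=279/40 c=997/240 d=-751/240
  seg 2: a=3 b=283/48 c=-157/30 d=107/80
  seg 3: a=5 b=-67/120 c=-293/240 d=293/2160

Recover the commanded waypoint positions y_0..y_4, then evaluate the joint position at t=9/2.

y_0=-1 y_1=-5 y_2=3 y_3=5 y_4=-4
S(9/2) = 9229/1920

y_0 = S_0(0) = a_0 = -1
y_1 = S_1(0) = a_1 = -5
y_2 = S_2(0) = a_2 = 3
y_3 = S_3(0) = a_3 = 5
y_4 = S_3(3) = -4
t_q=9/2 is in segment 2 (τ=1/2); S_2(τ)=9229/1920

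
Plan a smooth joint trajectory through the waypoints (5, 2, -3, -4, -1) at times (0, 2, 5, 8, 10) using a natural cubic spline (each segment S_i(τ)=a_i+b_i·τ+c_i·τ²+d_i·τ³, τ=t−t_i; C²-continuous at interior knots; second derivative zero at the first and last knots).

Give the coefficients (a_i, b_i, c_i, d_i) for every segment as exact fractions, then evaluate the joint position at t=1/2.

  seg 0: a=5 b=-241/170 c=0 d=-7/340
  seg 1: a=2 b=-283/170 c=-21/170 d=94/2295
  seg 2: a=-3 b=-13/10 c=25/102 d=59/2295
  seg 3: a=-4 b=147/170 c=81/170 d=-27/340
S(1/2) = 2333/544

Δ: Δ0=-3/2, Δ1=-5/3, Δ2=-1/3, Δ3=3/2
row 1: diag=10, rhs=-1; c'=3/10, d'=-1/10
row 2: denom=12−3·3/10=111/10; d'=(8−3·-1/10)/(111/10)=83/111
row 3: denom=10−3·10/37=340/37; d'=(11−3·83/111)/(340/37)=81/85
back: M3=81/85
back: M2=83/111−10/37·81/85=25/51
back: M1=-1/10−3/10·25/51=-21/85
M: M0=0, M1=-21/85, M2=25/51, M3=81/85, M4=0
seg 0: a=5, c=M0/2=0, d=(M1−M0)/(6·2)=-7/340, b=Δ0−h0·(2M0+M1)/6=-241/170
seg 1: a=2, c=M1/2=-21/170, d=(M2−M1)/(6·3)=94/2295, b=Δ1−h1·(2M1+M2)/6=-283/170
seg 2: a=-3, c=M2/2=25/102, d=(M3−M2)/(6·3)=59/2295, b=Δ2−h2·(2M2+M3)/6=-13/10
seg 3: a=-4, c=M3/2=81/170, d=(M4−M3)/(6·2)=-27/340, b=Δ3−h3·(2M3+M4)/6=147/170
t_q=1/2 → seg 0, τ=1/2; S=5+-241/170·τ+0·τ²+-7/340·τ³=2333/544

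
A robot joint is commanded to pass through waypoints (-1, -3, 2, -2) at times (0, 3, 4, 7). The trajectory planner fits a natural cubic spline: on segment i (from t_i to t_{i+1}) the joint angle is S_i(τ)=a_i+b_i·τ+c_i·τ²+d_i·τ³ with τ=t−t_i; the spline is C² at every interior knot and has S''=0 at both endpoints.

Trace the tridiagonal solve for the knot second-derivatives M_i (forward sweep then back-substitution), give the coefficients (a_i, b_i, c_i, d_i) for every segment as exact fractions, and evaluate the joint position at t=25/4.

  seg 0: a=-1 b=-197/63 c=0 d=155/567
  seg 1: a=-3 b=268/63 c=155/63 d=-12/7
  seg 2: a=2 b=254/63 c=-169/63 d=169/567
S(25/4) = 397/448

Δ: Δ0=-2/3, Δ1=5, Δ2=-4/3
row 1: diag=8, rhs=34; c'=1/8, d'=17/4
row 2: denom=8−1·1/8=63/8; d'=(-38−1·17/4)/(63/8)=-338/63
back: M2=-338/63
back: M1=17/4−1/8·-338/63=310/63
M: M0=0, M1=310/63, M2=-338/63, M3=0
seg 0: a=-1, c=M0/2=0, d=(M1−M0)/(6·3)=155/567, b=Δ0−h0·(2M0+M1)/6=-197/63
seg 1: a=-3, c=M1/2=155/63, d=(M2−M1)/(6·1)=-12/7, b=Δ1−h1·(2M1+M2)/6=268/63
seg 2: a=2, c=M2/2=-169/63, d=(M3−M2)/(6·3)=169/567, b=Δ2−h2·(2M2+M3)/6=254/63
t_q=25/4 → seg 2, τ=9/4; S=2+254/63·τ+-169/63·τ²+169/567·τ³=397/448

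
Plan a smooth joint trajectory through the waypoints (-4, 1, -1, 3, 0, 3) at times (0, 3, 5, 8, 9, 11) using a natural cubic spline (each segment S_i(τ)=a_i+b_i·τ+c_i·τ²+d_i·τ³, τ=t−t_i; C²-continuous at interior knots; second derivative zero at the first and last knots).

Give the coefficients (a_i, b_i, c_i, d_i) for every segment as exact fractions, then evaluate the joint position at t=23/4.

Δ: Δ0=5/3, Δ1=-1, Δ2=4/3, Δ3=-3, Δ4=3/2
row 1: diag=10, rhs=-16; c'=1/5, d'=-8/5
row 2: denom=10−2·1/5=48/5; d'=(14−2·-8/5)/(48/5)=43/24
row 3: denom=8−3·5/16=113/16; d'=(-26−3·43/24)/(113/16)=-502/113
row 4: denom=6−1·16/113=662/113; d'=(27−1·-502/113)/(662/113)=3553/662
back: M4=3553/662
back: M3=-502/113−16/113·3553/662=-1722/331
back: M2=43/24−5/16·-1722/331=6787/1986
back: M1=-8/5−1/5·6787/1986=-4535/1986
M: M0=0, M1=-4535/1986, M2=6787/1986, M3=-1722/331, M4=3553/662, M5=0
seg 0: a=-4, c=M0/2=0, d=(M1−M0)/(6·3)=-4535/35748, b=Δ0−h0·(2M0+M1)/6=11155/3972
seg 1: a=1, c=M1/2=-4535/3972, d=(M2−M1)/(6·2)=629/1324, b=Δ1−h1·(2M1+M2)/6=-1225/1986
seg 2: a=-1, c=M2/2=6787/3972, d=(M3−M2)/(6·3)=-17119/35748, b=Δ2−h2·(2M2+M3)/6=1027/1986
seg 3: a=3, c=M3/2=-861/331, d=(M4−M3)/(6·1)=6997/3972, b=Δ3−h3·(2M3+M4)/6=-8581/3972
seg 4: a=0, c=M4/2=3553/1324, d=(M5−M4)/(6·2)=-3553/7944, b=Δ4−h4·(2M4+M5)/6=-4127/1986
t_q=23/4 → seg 2, τ=3/4; S=-1+1027/1986·τ+6787/3972·τ²+-17119/35748·τ³=12453/84736

  seg 0: a=-4 b=11155/3972 c=0 d=-4535/35748
  seg 1: a=1 b=-1225/1986 c=-4535/3972 d=629/1324
  seg 2: a=-1 b=1027/1986 c=6787/3972 d=-17119/35748
  seg 3: a=3 b=-8581/3972 c=-861/331 d=6997/3972
  seg 4: a=0 b=-4127/1986 c=3553/1324 d=-3553/7944
S(23/4) = 12453/84736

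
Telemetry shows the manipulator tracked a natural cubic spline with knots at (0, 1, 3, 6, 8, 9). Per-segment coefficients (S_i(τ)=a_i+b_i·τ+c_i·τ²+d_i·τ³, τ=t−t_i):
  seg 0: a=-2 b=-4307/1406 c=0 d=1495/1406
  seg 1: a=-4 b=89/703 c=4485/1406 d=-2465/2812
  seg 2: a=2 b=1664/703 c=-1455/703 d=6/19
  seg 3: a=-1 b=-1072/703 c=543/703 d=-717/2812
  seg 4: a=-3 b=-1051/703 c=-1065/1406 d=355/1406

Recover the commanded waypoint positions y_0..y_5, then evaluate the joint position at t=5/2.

y_0=-2 y_1=-4 y_2=2 y_3=-1 y_4=-3 y_5=-5
S(5/2) = 9193/22496

y_0 = S_0(0) = a_0 = -2
y_1 = S_1(0) = a_1 = -4
y_2 = S_2(0) = a_2 = 2
y_3 = S_3(0) = a_3 = -1
y_4 = S_4(0) = a_4 = -3
y_5 = S_4(1) = -5
t_q=5/2 is in segment 1 (τ=3/2); S_1(τ)=9193/22496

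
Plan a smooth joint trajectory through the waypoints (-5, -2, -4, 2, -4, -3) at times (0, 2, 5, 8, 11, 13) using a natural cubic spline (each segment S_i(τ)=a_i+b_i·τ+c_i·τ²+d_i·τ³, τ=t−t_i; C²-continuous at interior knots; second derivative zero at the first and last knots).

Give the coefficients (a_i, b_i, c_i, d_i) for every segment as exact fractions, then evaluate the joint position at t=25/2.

  seg 0: a=-5 b=16763/7614 c=0 d=-2671/15228
  seg 1: a=-2 b=737/7614 c=-2671/2538 d=9113/34263
  seg 2: a=-4 b=7337/7614 c=10213/7614 d=-242/729
  seg 3: a=2 b=371/7614 c=-12535/7614 d=11003/34263
  seg 4: a=-4 b=-8821/7614 c=3157/2538 d=-3157/15228
S(25/2) = -147761/40608

Δ: Δ0=3/2, Δ1=-2/3, Δ2=2, Δ3=-2, Δ4=1/2
row 1: diag=10, rhs=-13; c'=3/10, d'=-13/10
row 2: denom=12−3·3/10=111/10; d'=(16−3·-13/10)/(111/10)=199/111
row 3: denom=12−3·10/37=414/37; d'=(-24−3·199/111)/(414/37)=-1087/414
row 4: denom=10−3·37/138=423/46; d'=(15−3·-1087/414)/(423/46)=3157/1269
back: M4=3157/1269
back: M3=-1087/414−37/138·3157/1269=-12535/3807
back: M2=199/111−10/37·-12535/3807=10213/3807
back: M1=-13/10−3/10·10213/3807=-2671/1269
M: M0=0, M1=-2671/1269, M2=10213/3807, M3=-12535/3807, M4=3157/1269, M5=0
seg 0: a=-5, c=M0/2=0, d=(M1−M0)/(6·2)=-2671/15228, b=Δ0−h0·(2M0+M1)/6=16763/7614
seg 1: a=-2, c=M1/2=-2671/2538, d=(M2−M1)/(6·3)=9113/34263, b=Δ1−h1·(2M1+M2)/6=737/7614
seg 2: a=-4, c=M2/2=10213/7614, d=(M3−M2)/(6·3)=-242/729, b=Δ2−h2·(2M2+M3)/6=7337/7614
seg 3: a=2, c=M3/2=-12535/7614, d=(M4−M3)/(6·3)=11003/34263, b=Δ3−h3·(2M3+M4)/6=371/7614
seg 4: a=-4, c=M4/2=3157/2538, d=(M5−M4)/(6·2)=-3157/15228, b=Δ4−h4·(2M4+M5)/6=-8821/7614
t_q=25/2 → seg 4, τ=3/2; S=-4+-8821/7614·τ+3157/2538·τ²+-3157/15228·τ³=-147761/40608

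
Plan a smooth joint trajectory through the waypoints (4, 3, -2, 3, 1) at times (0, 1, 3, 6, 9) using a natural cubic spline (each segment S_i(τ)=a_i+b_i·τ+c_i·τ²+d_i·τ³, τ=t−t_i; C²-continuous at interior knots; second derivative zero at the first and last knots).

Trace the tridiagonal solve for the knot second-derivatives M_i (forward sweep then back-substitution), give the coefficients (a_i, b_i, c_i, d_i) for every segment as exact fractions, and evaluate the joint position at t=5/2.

Δ: Δ0=-1, Δ1=-5/2, Δ2=5/3, Δ3=-2/3
row 1: diag=6, rhs=-9; c'=1/3, d'=-3/2
row 2: denom=10−2·1/3=28/3; d'=(25−2·-3/2)/(28/3)=3
row 3: denom=12−3·9/28=309/28; d'=(-14−3·3)/(309/28)=-644/309
back: M3=-644/309
back: M2=3−9/28·-644/309=378/103
back: M1=-3/2−1/3·378/103=-561/206
M: M0=0, M1=-561/206, M2=378/103, M3=-644/309, M4=0
seg 0: a=4, c=M0/2=0, d=(M1−M0)/(6·1)=-187/412, b=Δ0−h0·(2M0+M1)/6=-225/412
seg 1: a=3, c=M1/2=-561/412, d=(M2−M1)/(6·2)=439/824, b=Δ1−h1·(2M1+M2)/6=-393/206
seg 2: a=-2, c=M2/2=189/103, d=(M3−M2)/(6·3)=-889/2781, b=Δ2−h2·(2M2+M3)/6=-99/103
seg 3: a=3, c=M3/2=-322/309, d=(M4−M3)/(6·3)=322/2781, b=Δ3−h3·(2M3+M4)/6=146/103
t_q=5/2 → seg 1, τ=3/2; S=3+-393/206·τ+-561/412·τ²+439/824·τ³=-7431/6592

  seg 0: a=4 b=-225/412 c=0 d=-187/412
  seg 1: a=3 b=-393/206 c=-561/412 d=439/824
  seg 2: a=-2 b=-99/103 c=189/103 d=-889/2781
  seg 3: a=3 b=146/103 c=-322/309 d=322/2781
S(5/2) = -7431/6592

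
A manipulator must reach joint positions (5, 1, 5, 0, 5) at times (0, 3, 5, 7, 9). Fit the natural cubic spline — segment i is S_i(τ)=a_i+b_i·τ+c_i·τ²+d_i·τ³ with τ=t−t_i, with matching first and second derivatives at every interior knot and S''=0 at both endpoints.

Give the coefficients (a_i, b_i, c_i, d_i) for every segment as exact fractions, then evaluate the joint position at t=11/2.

Δ: Δ0=-4/3, Δ1=2, Δ2=-5/2, Δ3=5/2
row 1: diag=10, rhs=20; c'=1/5, d'=2
row 2: denom=8−2·1/5=38/5; d'=(-27−2·2)/(38/5)=-155/38
row 3: denom=8−2·5/19=142/19; d'=(30−2·-155/38)/(142/19)=725/142
back: M3=725/142
back: M2=-155/38−5/19·725/142=-385/71
back: M1=2−1/5·-385/71=219/71
M: M0=0, M1=219/71, M2=-385/71, M3=725/142, M4=0
seg 0: a=5, c=M0/2=0, d=(M1−M0)/(6·3)=73/426, b=Δ0−h0·(2M0+M1)/6=-1225/426
seg 1: a=1, c=M1/2=219/142, d=(M2−M1)/(6·2)=-151/213, b=Δ1−h1·(2M1+M2)/6=373/213
seg 2: a=5, c=M2/2=-385/142, d=(M3−M2)/(6·2)=1495/1704, b=Δ2−h2·(2M2+M3)/6=-125/213
seg 3: a=0, c=M3/2=725/284, d=(M4−M3)/(6·2)=-725/1704, b=Δ3−h3·(2M3+M4)/6=-385/426
t_q=11/2 → seg 2, τ=1/2; S=5+-125/213·τ+-385/142·τ²+1495/1704·τ³=18805/4544

  seg 0: a=5 b=-1225/426 c=0 d=73/426
  seg 1: a=1 b=373/213 c=219/142 d=-151/213
  seg 2: a=5 b=-125/213 c=-385/142 d=1495/1704
  seg 3: a=0 b=-385/426 c=725/284 d=-725/1704
S(11/2) = 18805/4544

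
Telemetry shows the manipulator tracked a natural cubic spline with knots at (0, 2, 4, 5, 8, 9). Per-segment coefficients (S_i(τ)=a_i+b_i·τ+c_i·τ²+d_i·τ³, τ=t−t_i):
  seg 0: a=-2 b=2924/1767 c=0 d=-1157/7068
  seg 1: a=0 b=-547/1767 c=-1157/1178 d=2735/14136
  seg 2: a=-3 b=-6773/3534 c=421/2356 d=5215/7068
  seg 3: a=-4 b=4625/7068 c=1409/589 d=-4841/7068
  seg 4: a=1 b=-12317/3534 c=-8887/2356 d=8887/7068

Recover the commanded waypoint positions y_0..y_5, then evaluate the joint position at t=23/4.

y_0=-2 y_1=0 y_2=-3 y_3=-4 y_4=1 y_5=-5
S(23/4) = -369809/150784

y_0 = S_0(0) = a_0 = -2
y_1 = S_1(0) = a_1 = 0
y_2 = S_2(0) = a_2 = -3
y_3 = S_3(0) = a_3 = -4
y_4 = S_4(0) = a_4 = 1
y_5 = S_4(1) = -5
t_q=23/4 is in segment 3 (τ=3/4); S_3(τ)=-369809/150784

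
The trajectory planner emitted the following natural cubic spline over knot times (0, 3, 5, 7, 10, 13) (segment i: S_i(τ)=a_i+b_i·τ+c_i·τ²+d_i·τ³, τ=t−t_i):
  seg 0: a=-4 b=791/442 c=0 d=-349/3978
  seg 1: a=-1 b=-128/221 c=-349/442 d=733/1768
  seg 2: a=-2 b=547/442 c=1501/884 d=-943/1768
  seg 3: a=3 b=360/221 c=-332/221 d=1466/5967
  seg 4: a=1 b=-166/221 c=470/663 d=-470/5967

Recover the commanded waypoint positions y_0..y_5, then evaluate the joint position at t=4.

y_0 = S_0(0) = a_0 = -4
y_1 = S_1(0) = a_1 = -1
y_2 = S_2(0) = a_2 = -2
y_3 = S_3(0) = a_3 = 3
y_4 = S_4(0) = a_4 = 1
y_5 = S_4(3) = 3
t_q=4 is in segment 1 (τ=1); S_1(τ)=-3455/1768

y_0=-4 y_1=-1 y_2=-2 y_3=3 y_4=1 y_5=3
S(4) = -3455/1768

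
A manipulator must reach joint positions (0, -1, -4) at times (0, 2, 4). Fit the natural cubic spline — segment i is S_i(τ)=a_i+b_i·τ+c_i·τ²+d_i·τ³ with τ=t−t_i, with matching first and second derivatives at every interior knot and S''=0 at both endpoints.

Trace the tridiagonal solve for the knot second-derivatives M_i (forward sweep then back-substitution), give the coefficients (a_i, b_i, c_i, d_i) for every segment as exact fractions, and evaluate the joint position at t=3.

  seg 0: a=0 b=-1/4 c=0 d=-1/16
  seg 1: a=-1 b=-1 c=-3/8 d=1/16
S(3) = -37/16

Δ: Δ0=-1/2, Δ1=-3/2
row 1: diag=8, rhs=-6; c'=1/4, d'=-3/4
back: M1=-3/4
M: M0=0, M1=-3/4, M2=0
seg 0: a=0, c=M0/2=0, d=(M1−M0)/(6·2)=-1/16, b=Δ0−h0·(2M0+M1)/6=-1/4
seg 1: a=-1, c=M1/2=-3/8, d=(M2−M1)/(6·2)=1/16, b=Δ1−h1·(2M1+M2)/6=-1
t_q=3 → seg 1, τ=1; S=-1+-1·τ+-3/8·τ²+1/16·τ³=-37/16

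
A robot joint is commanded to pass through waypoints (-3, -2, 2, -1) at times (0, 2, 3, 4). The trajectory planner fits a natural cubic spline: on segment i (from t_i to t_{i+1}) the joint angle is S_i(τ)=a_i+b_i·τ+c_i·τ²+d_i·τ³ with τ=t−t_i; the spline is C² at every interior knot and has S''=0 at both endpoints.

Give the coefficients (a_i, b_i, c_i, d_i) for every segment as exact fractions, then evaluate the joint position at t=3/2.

  seg 0: a=-3 b=-61/46 c=0 d=21/46
  seg 1: a=-2 b=191/46 c=63/23 d=-133/46
  seg 2: a=2 b=22/23 c=-273/46 d=91/46
S(3/2) = -1269/368

Δ: Δ0=1/2, Δ1=4, Δ2=-3
row 1: diag=6, rhs=21; c'=1/6, d'=7/2
row 2: denom=4−1·1/6=23/6; d'=(-42−1·7/2)/(23/6)=-273/23
back: M2=-273/23
back: M1=7/2−1/6·-273/23=126/23
M: M0=0, M1=126/23, M2=-273/23, M3=0
seg 0: a=-3, c=M0/2=0, d=(M1−M0)/(6·2)=21/46, b=Δ0−h0·(2M0+M1)/6=-61/46
seg 1: a=-2, c=M1/2=63/23, d=(M2−M1)/(6·1)=-133/46, b=Δ1−h1·(2M1+M2)/6=191/46
seg 2: a=2, c=M2/2=-273/46, d=(M3−M2)/(6·1)=91/46, b=Δ2−h2·(2M2+M3)/6=22/23
t_q=3/2 → seg 0, τ=3/2; S=-3+-61/46·τ+0·τ²+21/46·τ³=-1269/368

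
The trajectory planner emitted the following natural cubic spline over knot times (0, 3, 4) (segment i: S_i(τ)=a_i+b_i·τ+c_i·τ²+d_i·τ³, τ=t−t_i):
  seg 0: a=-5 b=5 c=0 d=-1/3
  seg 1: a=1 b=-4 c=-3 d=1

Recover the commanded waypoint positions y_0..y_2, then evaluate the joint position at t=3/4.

y_0 = S_0(0) = a_0 = -5
y_1 = S_1(0) = a_1 = 1
y_2 = S_1(1) = -5
t_q=3/4 is in segment 0 (τ=3/4); S_0(τ)=-89/64

y_0=-5 y_1=1 y_2=-5
S(3/4) = -89/64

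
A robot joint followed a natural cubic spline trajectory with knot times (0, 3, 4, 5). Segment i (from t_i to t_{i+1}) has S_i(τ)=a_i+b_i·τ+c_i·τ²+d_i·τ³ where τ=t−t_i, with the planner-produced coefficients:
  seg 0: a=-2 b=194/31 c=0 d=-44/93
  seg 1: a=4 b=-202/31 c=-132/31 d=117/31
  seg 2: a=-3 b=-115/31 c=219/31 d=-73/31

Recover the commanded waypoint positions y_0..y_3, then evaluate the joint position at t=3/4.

y_0 = S_0(0) = a_0 = -2
y_1 = S_1(0) = a_1 = 4
y_2 = S_2(0) = a_2 = -3
y_3 = S_2(1) = -2
t_q=3/4 is in segment 0 (τ=3/4); S_0(τ)=1237/496

y_0=-2 y_1=4 y_2=-3 y_3=-2
S(3/4) = 1237/496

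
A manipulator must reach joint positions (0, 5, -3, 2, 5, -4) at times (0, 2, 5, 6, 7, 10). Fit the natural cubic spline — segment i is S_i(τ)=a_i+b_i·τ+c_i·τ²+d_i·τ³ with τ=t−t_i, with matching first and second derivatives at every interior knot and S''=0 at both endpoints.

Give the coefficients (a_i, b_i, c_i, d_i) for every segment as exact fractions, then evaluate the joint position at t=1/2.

  seg 0: a=0 b=6179/1414 c=0 d=-661/1414
  seg 1: a=5 b=-1753/1414 c=-1983/707 d=29641/38178
  seg 2: a=-3 b=2046/707 c=17743/4242 d=-8809/4242
  seg 3: a=2 b=21335/4242 c=-4342/2121 d=25/1414
  seg 4: a=5 b=2096/2121 c=-8459/4242 d=8459/38178
S(1/2) = 24055/11312

Δ: Δ0=5/2, Δ1=-8/3, Δ2=5, Δ3=3, Δ4=-3
row 1: diag=10, rhs=-31; c'=3/10, d'=-31/10
row 2: denom=8−3·3/10=71/10; d'=(46−3·-31/10)/(71/10)=553/71
row 3: denom=4−1·10/71=274/71; d'=(-12−1·553/71)/(274/71)=-1405/274
row 4: denom=8−1·71/274=2121/274; d'=(-36−1·-1405/274)/(2121/274)=-8459/2121
back: M4=-8459/2121
back: M3=-1405/274−71/274·-8459/2121=-8684/2121
back: M2=553/71−10/71·-8684/2121=17743/2121
back: M1=-31/10−3/10·17743/2121=-3966/707
M: M0=0, M1=-3966/707, M2=17743/2121, M3=-8684/2121, M4=-8459/2121, M5=0
seg 0: a=0, c=M0/2=0, d=(M1−M0)/(6·2)=-661/1414, b=Δ0−h0·(2M0+M1)/6=6179/1414
seg 1: a=5, c=M1/2=-1983/707, d=(M2−M1)/(6·3)=29641/38178, b=Δ1−h1·(2M1+M2)/6=-1753/1414
seg 2: a=-3, c=M2/2=17743/4242, d=(M3−M2)/(6·1)=-8809/4242, b=Δ2−h2·(2M2+M3)/6=2046/707
seg 3: a=2, c=M3/2=-4342/2121, d=(M4−M3)/(6·1)=25/1414, b=Δ3−h3·(2M3+M4)/6=21335/4242
seg 4: a=5, c=M4/2=-8459/4242, d=(M5−M4)/(6·3)=8459/38178, b=Δ4−h4·(2M4+M5)/6=2096/2121
t_q=1/2 → seg 0, τ=1/2; S=0+6179/1414·τ+0·τ²+-661/1414·τ³=24055/11312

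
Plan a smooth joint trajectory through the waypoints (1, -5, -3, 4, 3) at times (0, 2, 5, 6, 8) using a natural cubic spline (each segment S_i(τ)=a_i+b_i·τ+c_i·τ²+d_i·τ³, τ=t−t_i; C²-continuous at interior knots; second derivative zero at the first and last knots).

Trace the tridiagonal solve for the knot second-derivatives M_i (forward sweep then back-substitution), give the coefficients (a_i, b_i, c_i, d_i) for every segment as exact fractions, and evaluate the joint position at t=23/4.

  seg 0: a=1 b=-3959/1248 c=0 d=215/4992
  seg 1: a=-5 b=-1657/624 c=215/832 d=163/576
  seg 2: a=-3 b=16313/2496 c=1167/416 d=-5843/2496
  seg 3: a=4 b=3197/624 c=-3509/832 d=3509/4992
S(23/4) = 132701/53248

Δ: Δ0=-3, Δ1=2/3, Δ2=7, Δ3=-1/2
row 1: diag=10, rhs=22; c'=3/10, d'=11/5
row 2: denom=8−3·3/10=71/10; d'=(38−3·11/5)/(71/10)=314/71
row 3: denom=6−1·10/71=416/71; d'=(-45−1·314/71)/(416/71)=-3509/416
back: M3=-3509/416
back: M2=314/71−10/71·-3509/416=1167/208
back: M1=11/5−3/10·1167/208=215/416
M: M0=0, M1=215/416, M2=1167/208, M3=-3509/416, M4=0
seg 0: a=1, c=M0/2=0, d=(M1−M0)/(6·2)=215/4992, b=Δ0−h0·(2M0+M1)/6=-3959/1248
seg 1: a=-5, c=M1/2=215/832, d=(M2−M1)/(6·3)=163/576, b=Δ1−h1·(2M1+M2)/6=-1657/624
seg 2: a=-3, c=M2/2=1167/416, d=(M3−M2)/(6·1)=-5843/2496, b=Δ2−h2·(2M2+M3)/6=16313/2496
seg 3: a=4, c=M3/2=-3509/832, d=(M4−M3)/(6·2)=3509/4992, b=Δ3−h3·(2M3+M4)/6=3197/624
t_q=23/4 → seg 2, τ=3/4; S=-3+16313/2496·τ+1167/416·τ²+-5843/2496·τ³=132701/53248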